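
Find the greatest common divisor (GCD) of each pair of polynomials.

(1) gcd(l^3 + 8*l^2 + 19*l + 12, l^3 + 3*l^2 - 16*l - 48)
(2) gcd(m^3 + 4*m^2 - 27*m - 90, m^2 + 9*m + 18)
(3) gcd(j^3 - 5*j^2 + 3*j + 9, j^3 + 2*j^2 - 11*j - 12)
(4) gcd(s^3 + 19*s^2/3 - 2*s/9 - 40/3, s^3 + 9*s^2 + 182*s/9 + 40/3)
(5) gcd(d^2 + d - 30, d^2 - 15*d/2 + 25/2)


(1) = gcd((l + 1)*(l + 3)*(l + 4), (l - 4)*(l + 3)*(l + 4)) = l^2 + 7*l + 12
(2) = gcd((m - 5)*(m + 3)*(m + 6), (m + 3)*(m + 6)) = m^2 + 9*m + 18
(3) = gcd((j - 3)^2*(j + 1), (j - 3)*(j + 1)*(j + 4)) = j^2 - 2*j - 3
(4) = gcd((s - 4/3)*(s + 5/3)*(s + 6), (s + 4/3)*(s + 5/3)*(s + 6)) = s^2 + 23*s/3 + 10
(5) = d - 5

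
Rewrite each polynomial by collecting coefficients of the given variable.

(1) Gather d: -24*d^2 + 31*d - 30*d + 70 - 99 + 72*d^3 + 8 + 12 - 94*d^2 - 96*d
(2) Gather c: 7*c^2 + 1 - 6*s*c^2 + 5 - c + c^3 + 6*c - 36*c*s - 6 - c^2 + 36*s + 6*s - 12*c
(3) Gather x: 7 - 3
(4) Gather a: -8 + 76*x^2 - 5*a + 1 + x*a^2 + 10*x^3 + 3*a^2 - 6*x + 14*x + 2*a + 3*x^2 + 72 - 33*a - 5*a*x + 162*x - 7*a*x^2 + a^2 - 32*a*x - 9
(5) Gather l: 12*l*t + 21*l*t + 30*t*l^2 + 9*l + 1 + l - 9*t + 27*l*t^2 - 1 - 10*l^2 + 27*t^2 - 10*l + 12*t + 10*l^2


(1) = 72*d^3 - 118*d^2 - 95*d - 9
(2) = c^3 + c^2*(6 - 6*s) + c*(-36*s - 7) + 42*s
(3) = 4
(4) = a^2*(x + 4) + a*(-7*x^2 - 37*x - 36) + 10*x^3 + 79*x^2 + 170*x + 56
(5) = 30*l^2*t + l*(27*t^2 + 33*t) + 27*t^2 + 3*t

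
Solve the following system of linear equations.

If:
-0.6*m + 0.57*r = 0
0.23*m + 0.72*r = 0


Then:
m = 0.00
r = 0.00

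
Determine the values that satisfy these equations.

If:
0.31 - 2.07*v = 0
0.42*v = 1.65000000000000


Then:
No Solution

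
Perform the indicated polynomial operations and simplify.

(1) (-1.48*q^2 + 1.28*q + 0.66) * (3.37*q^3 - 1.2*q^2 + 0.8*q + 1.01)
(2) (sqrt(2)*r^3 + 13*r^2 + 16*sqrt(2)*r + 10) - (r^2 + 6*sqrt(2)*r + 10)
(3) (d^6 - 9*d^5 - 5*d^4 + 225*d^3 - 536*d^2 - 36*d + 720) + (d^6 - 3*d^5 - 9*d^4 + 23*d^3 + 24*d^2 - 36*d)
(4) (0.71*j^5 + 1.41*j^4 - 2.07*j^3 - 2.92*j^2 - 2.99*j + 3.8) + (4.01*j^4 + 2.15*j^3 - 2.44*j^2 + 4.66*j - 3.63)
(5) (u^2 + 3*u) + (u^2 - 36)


(1) = -4.9876*q^5 + 6.0896*q^4 - 0.4958*q^3 - 1.2628*q^2 + 1.8208*q + 0.6666
(2) = sqrt(2)*r^3 + 12*r^2 + 10*sqrt(2)*r
(3) = 2*d^6 - 12*d^5 - 14*d^4 + 248*d^3 - 512*d^2 - 72*d + 720
(4) = 0.71*j^5 + 5.42*j^4 + 0.08*j^3 - 5.36*j^2 + 1.67*j + 0.17
(5) = 2*u^2 + 3*u - 36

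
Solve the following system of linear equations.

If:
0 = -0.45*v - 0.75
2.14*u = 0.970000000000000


Then:
u = 0.45
v = -1.67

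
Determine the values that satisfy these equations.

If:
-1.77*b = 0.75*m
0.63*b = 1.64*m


Then:
b = 0.00
m = 0.00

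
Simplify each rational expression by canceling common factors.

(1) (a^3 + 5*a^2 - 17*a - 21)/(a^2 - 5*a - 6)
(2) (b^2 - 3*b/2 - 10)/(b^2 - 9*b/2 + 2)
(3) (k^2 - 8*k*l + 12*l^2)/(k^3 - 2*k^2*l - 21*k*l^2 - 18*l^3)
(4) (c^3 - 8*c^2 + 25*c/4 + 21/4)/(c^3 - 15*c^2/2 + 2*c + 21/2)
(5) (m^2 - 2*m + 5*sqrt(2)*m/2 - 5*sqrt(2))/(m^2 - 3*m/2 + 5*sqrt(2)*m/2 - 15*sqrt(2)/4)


(1) = (a^2 + 4*a - 21)/(a - 6)
(2) = (2*b + 5)/(2*b - 1)
(3) = (k - 2*l)/(k^2 + 4*k*l + 3*l^2)
(4) = (2*c + 1)/(2*c + 2)
(5) = (8*m - 16)/(8*m - 12)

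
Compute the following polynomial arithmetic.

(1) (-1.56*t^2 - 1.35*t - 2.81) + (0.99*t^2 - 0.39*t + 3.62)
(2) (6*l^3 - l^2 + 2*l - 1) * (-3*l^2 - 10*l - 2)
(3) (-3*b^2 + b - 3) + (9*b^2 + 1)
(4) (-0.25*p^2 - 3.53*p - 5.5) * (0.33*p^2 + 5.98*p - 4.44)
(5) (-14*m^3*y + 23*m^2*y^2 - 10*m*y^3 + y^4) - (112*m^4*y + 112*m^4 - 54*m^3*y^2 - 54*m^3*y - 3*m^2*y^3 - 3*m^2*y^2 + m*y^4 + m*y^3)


(1) = -0.57*t^2 - 1.74*t + 0.81
(2) = -18*l^5 - 57*l^4 - 8*l^3 - 15*l^2 + 6*l + 2
(3) = 6*b^2 + b - 2
(4) = -0.0825*p^4 - 2.6599*p^3 - 21.8144*p^2 - 17.2168*p + 24.42
(5) = -112*m^4*y - 112*m^4 + 54*m^3*y^2 + 40*m^3*y + 3*m^2*y^3 + 26*m^2*y^2 - m*y^4 - 11*m*y^3 + y^4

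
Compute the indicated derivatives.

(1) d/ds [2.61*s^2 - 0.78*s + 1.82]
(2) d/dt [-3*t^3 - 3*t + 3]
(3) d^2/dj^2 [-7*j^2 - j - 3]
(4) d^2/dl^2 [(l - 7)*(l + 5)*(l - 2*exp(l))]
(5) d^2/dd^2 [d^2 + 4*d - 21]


(1) = 5.22*s - 0.78
(2) = -9*t^2 - 3
(3) = -14
(4) = -2*l^2*exp(l) - 4*l*exp(l) + 6*l + 74*exp(l) - 4
(5) = 2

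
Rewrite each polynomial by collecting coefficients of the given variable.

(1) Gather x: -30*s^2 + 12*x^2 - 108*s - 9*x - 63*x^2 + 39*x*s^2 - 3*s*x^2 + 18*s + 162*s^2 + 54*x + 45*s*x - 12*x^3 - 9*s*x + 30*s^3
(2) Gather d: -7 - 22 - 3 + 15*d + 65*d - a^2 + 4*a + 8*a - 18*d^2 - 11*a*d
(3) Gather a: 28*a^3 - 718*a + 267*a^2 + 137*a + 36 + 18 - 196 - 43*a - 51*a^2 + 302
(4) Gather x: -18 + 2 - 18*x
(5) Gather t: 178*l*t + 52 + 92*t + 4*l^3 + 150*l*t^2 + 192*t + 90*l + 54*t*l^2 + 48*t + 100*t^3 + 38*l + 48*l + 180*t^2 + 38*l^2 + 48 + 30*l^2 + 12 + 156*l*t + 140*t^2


(1) = 30*s^3 + 132*s^2 - 90*s - 12*x^3 + x^2*(-3*s - 51) + x*(39*s^2 + 36*s + 45)
(2) = -a^2 + 12*a - 18*d^2 + d*(80 - 11*a) - 32
(3) = 28*a^3 + 216*a^2 - 624*a + 160
(4) = -18*x - 16
(5) = 4*l^3 + 68*l^2 + 176*l + 100*t^3 + t^2*(150*l + 320) + t*(54*l^2 + 334*l + 332) + 112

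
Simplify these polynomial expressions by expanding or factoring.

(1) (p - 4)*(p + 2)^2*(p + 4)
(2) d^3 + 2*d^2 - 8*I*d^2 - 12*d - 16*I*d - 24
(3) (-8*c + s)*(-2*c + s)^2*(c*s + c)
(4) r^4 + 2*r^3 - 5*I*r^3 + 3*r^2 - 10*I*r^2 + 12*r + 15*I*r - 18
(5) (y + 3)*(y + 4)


(1) = p^4 + 4*p^3 - 12*p^2 - 64*p - 64
(2) = (d + 2)*(d - 6*I)*(d - 2*I)
(3) = -32*c^4*s - 32*c^4 + 36*c^3*s^2 + 36*c^3*s - 12*c^2*s^3 - 12*c^2*s^2 + c*s^4 + c*s^3
(4) = (r - 1)*(r + 3)*(r - 6*I)*(r + I)
(5) = y^2 + 7*y + 12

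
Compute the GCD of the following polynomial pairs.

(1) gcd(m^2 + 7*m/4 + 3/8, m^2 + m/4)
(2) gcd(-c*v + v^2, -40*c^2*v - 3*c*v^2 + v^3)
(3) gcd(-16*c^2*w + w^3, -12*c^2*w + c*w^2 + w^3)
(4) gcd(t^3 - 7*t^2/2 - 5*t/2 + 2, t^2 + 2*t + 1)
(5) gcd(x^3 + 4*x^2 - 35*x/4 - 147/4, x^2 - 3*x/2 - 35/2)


(1) = gcd((m + 1/4)*(m + 3/2), m*(m + 1/4)) = m + 1/4
(2) = v
(3) = gcd(w*(-4*c + w)*(4*c + w), w*(-3*c + w)*(4*c + w)) = 4*c*w + w^2
(4) = gcd((t - 4)*(t - 1/2)*(t + 1), (t + 1)^2) = t + 1
(5) = gcd((x - 3)*(x + 7/2)^2, (x - 5)*(x + 7/2)) = x + 7/2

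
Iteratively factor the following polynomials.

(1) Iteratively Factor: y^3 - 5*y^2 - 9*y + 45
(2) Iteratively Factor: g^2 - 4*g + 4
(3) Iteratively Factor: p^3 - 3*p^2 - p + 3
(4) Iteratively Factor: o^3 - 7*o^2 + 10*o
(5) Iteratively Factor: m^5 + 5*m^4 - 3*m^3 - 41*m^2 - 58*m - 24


(1) = (y - 5)*(y^2 - 9) = (y - 5)*(y + 3)*(y - 3)
(2) = (g - 2)*(g - 2)
(3) = (p - 3)*(p^2 - 1) = (p - 3)*(p + 1)*(p - 1)
(4) = (o - 2)*(o^2 - 5*o) = (o - 5)*(o - 2)*(o)
(5) = (m + 4)*(m^4 + m^3 - 7*m^2 - 13*m - 6) = (m + 2)*(m + 4)*(m^3 - m^2 - 5*m - 3) = (m + 1)*(m + 2)*(m + 4)*(m^2 - 2*m - 3) = (m + 1)^2*(m + 2)*(m + 4)*(m - 3)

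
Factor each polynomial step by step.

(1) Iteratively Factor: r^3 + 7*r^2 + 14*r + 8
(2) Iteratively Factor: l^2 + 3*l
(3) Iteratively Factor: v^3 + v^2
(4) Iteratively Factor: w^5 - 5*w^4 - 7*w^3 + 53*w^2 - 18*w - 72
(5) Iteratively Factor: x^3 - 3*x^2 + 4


(1) = (r + 4)*(r^2 + 3*r + 2) = (r + 2)*(r + 4)*(r + 1)
(2) = (l + 3)*(l)
(3) = (v)*(v^2 + v) = v^2*(v + 1)
(4) = (w - 4)*(w^4 - w^3 - 11*w^2 + 9*w + 18) = (w - 4)*(w - 3)*(w^3 + 2*w^2 - 5*w - 6) = (w - 4)*(w - 3)*(w + 3)*(w^2 - w - 2) = (w - 4)*(w - 3)*(w - 2)*(w + 3)*(w + 1)
(5) = (x + 1)*(x^2 - 4*x + 4) = (x - 2)*(x + 1)*(x - 2)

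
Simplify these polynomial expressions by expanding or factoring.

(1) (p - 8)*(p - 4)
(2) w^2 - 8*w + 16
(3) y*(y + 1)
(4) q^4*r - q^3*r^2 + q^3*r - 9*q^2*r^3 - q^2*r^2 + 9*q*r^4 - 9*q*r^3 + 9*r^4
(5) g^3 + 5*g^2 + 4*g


(1) = p^2 - 12*p + 32
(2) = (w - 4)^2
(3) = y^2 + y
(4) = (q - 3*r)*(q - r)*(q + 3*r)*(q*r + r)
(5) = g*(g + 1)*(g + 4)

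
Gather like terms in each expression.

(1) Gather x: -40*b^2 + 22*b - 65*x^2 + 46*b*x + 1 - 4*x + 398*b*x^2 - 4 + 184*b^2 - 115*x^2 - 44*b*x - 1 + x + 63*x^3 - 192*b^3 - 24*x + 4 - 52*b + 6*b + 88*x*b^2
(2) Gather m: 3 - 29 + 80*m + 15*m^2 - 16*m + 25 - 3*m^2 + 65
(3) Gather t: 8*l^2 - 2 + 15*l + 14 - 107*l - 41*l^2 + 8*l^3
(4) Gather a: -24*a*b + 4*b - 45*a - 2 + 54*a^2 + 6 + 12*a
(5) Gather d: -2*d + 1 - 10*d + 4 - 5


(1) = -192*b^3 + 144*b^2 - 24*b + 63*x^3 + x^2*(398*b - 180) + x*(88*b^2 + 2*b - 27)
(2) = 12*m^2 + 64*m + 64
(3) = 8*l^3 - 33*l^2 - 92*l + 12
(4) = 54*a^2 + a*(-24*b - 33) + 4*b + 4
(5) = -12*d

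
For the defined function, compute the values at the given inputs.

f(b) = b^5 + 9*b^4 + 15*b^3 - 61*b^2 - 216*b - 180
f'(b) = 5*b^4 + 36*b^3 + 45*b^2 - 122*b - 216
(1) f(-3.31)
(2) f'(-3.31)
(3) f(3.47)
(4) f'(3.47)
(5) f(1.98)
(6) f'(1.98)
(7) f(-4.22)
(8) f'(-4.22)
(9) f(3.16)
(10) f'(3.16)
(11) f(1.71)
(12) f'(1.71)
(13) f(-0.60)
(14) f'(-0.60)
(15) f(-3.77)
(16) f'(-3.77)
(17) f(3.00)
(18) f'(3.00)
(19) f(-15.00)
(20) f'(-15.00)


(1) = 5.67
(2) = -24.50
(3) = 770.66
(4) = 2131.57
(5) = -561.63
(6) = 75.15
(7) = 33.86
(8) = -19.54
(9) = 214.14
(10) = 1482.35
(11) = -561.15
(12) = -70.28
(13) = -74.51
(14) = -133.73
(15) = 20.09
(16) = -35.42
(17) = 0.00
(18) = 1200.00
(19) = -365040.00
(20) = 143364.00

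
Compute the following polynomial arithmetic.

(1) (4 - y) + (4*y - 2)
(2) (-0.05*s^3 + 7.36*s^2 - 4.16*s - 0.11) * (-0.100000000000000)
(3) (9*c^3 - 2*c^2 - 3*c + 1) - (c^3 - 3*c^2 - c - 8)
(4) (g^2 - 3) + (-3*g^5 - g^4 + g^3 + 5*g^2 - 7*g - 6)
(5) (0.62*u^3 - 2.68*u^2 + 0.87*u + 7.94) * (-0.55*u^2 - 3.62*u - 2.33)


(1) = 3*y + 2
(2) = 0.005*s^3 - 0.736*s^2 + 0.416*s + 0.011
(3) = 8*c^3 + c^2 - 2*c + 9
(4) = -3*g^5 - g^4 + g^3 + 6*g^2 - 7*g - 9
(5) = -0.341*u^5 - 0.7704*u^4 + 7.7785*u^3 - 1.272*u^2 - 30.7699*u - 18.5002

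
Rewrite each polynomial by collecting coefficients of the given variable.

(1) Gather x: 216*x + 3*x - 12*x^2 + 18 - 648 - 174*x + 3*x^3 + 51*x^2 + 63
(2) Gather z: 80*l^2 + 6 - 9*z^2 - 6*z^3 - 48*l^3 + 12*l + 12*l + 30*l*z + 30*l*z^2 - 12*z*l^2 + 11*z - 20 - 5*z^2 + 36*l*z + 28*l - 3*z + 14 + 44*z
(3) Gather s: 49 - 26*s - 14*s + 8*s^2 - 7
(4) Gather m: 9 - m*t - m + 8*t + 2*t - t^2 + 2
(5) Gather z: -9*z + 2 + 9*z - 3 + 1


(1) = 3*x^3 + 39*x^2 + 45*x - 567
(2) = -48*l^3 + 80*l^2 + 52*l - 6*z^3 + z^2*(30*l - 14) + z*(-12*l^2 + 66*l + 52)
(3) = 8*s^2 - 40*s + 42
(4) = m*(-t - 1) - t^2 + 10*t + 11
(5) = 0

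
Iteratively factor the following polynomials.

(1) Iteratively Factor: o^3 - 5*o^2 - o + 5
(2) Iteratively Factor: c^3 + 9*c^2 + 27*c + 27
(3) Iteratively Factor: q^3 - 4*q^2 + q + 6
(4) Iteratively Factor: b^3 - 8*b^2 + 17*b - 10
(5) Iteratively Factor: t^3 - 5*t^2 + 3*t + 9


(1) = (o + 1)*(o^2 - 6*o + 5) = (o - 5)*(o + 1)*(o - 1)
(2) = (c + 3)*(c^2 + 6*c + 9) = (c + 3)^2*(c + 3)
(3) = (q + 1)*(q^2 - 5*q + 6) = (q - 3)*(q + 1)*(q - 2)
(4) = (b - 2)*(b^2 - 6*b + 5) = (b - 5)*(b - 2)*(b - 1)
(5) = (t - 3)*(t^2 - 2*t - 3) = (t - 3)^2*(t + 1)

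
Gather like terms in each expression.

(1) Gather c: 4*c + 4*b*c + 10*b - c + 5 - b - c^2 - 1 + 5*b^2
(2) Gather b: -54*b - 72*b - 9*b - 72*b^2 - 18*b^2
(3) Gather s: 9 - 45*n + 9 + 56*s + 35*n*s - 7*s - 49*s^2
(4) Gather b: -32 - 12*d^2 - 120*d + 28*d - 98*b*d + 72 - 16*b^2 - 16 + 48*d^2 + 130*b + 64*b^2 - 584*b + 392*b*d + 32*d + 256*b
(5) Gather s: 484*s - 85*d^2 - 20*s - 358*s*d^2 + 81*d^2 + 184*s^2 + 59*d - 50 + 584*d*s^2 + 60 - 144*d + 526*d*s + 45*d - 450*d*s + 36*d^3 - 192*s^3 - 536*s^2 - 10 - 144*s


(1) = 5*b^2 + 9*b - c^2 + c*(4*b + 3) + 4
(2) = -90*b^2 - 135*b
(3) = -45*n - 49*s^2 + s*(35*n + 49) + 18
(4) = 48*b^2 + b*(294*d - 198) + 36*d^2 - 60*d + 24
(5) = 36*d^3 - 4*d^2 - 40*d - 192*s^3 + s^2*(584*d - 352) + s*(-358*d^2 + 76*d + 320)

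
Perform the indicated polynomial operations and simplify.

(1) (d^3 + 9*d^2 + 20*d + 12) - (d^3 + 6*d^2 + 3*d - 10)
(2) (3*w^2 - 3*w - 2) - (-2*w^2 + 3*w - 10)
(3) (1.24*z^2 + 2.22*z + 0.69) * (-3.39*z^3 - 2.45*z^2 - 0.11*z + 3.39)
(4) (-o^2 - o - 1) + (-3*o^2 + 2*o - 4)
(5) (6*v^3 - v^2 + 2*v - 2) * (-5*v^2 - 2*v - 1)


(1) = 3*d^2 + 17*d + 22
(2) = 5*w^2 - 6*w + 8
(3) = -4.2036*z^5 - 10.5638*z^4 - 7.9145*z^3 + 2.2689*z^2 + 7.4499*z + 2.3391
(4) = -4*o^2 + o - 5
(5) = -30*v^5 - 7*v^4 - 14*v^3 + 7*v^2 + 2*v + 2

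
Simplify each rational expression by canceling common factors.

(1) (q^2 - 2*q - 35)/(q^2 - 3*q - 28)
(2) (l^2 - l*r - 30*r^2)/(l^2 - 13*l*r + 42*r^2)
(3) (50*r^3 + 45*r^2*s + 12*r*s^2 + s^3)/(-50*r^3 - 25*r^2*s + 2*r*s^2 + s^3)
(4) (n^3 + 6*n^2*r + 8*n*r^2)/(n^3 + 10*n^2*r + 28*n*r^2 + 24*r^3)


(1) = (q + 5)/(q + 4)
(2) = (-l - 5*r)/(-l + 7*r)
(3) = (-5*r - s)/(5*r - s)
(4) = (n^2 + 4*n*r)/(n^2 + 8*n*r + 12*r^2)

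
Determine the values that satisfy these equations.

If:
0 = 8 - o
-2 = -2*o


Then:
No Solution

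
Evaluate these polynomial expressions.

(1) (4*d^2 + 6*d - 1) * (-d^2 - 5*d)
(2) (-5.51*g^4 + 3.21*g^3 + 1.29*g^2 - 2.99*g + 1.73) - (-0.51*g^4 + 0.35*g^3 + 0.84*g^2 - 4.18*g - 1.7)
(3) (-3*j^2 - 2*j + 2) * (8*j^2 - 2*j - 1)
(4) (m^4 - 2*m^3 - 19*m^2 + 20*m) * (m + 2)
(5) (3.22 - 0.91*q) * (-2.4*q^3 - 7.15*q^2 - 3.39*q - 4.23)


(1) = -4*d^4 - 26*d^3 - 29*d^2 + 5*d
(2) = -5.0*g^4 + 2.86*g^3 + 0.45*g^2 + 1.19*g + 3.43
(3) = -24*j^4 - 10*j^3 + 23*j^2 - 2*j - 2
(4) = m^5 - 23*m^3 - 18*m^2 + 40*m
(5) = 2.184*q^4 - 1.2215*q^3 - 19.9381*q^2 - 7.0665*q - 13.6206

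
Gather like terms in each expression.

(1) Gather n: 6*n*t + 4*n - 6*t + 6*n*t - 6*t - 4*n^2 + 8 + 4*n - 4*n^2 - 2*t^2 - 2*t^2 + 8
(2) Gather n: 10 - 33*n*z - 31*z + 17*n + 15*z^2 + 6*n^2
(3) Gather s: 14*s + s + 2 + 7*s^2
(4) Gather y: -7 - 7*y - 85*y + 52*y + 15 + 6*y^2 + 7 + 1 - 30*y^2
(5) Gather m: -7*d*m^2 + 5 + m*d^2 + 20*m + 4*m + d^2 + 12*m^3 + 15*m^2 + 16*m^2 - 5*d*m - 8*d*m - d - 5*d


(1) = -8*n^2 + n*(12*t + 8) - 4*t^2 - 12*t + 16
(2) = 6*n^2 + n*(17 - 33*z) + 15*z^2 - 31*z + 10
(3) = 7*s^2 + 15*s + 2
(4) = -24*y^2 - 40*y + 16
(5) = d^2 - 6*d + 12*m^3 + m^2*(31 - 7*d) + m*(d^2 - 13*d + 24) + 5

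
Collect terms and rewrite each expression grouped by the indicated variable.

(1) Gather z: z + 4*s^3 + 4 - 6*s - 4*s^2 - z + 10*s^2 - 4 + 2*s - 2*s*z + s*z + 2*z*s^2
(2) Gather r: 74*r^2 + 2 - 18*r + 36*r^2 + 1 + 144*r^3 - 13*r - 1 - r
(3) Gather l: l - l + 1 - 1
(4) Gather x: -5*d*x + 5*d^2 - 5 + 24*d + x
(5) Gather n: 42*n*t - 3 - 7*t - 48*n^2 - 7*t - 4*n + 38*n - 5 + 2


(1) = 4*s^3 + 6*s^2 - 4*s + z*(2*s^2 - s)
(2) = 144*r^3 + 110*r^2 - 32*r + 2
(3) = 0
(4) = 5*d^2 + 24*d + x*(1 - 5*d) - 5
(5) = -48*n^2 + n*(42*t + 34) - 14*t - 6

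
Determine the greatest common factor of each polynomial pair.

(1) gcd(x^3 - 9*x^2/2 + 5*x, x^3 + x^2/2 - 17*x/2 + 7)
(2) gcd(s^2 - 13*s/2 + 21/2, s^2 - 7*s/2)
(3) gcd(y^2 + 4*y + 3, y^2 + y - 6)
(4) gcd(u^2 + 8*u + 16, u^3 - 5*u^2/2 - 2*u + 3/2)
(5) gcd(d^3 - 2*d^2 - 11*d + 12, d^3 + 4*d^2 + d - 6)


(1) = x - 2
(2) = s - 7/2
(3) = y + 3
(4) = gcd((u + 4)^2, (u - 3)*(u - 1/2)*(u + 1)) = 1
(5) = d^2 + 2*d - 3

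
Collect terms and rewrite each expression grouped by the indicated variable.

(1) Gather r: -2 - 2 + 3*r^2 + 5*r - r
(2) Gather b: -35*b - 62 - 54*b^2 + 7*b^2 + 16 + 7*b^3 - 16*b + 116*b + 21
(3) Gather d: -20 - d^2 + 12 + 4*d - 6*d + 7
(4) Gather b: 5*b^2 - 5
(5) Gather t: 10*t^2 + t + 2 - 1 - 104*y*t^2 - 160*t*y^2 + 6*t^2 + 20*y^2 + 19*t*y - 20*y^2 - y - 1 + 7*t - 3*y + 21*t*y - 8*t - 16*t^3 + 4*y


(1) = 3*r^2 + 4*r - 4
(2) = 7*b^3 - 47*b^2 + 65*b - 25
(3) = -d^2 - 2*d - 1
(4) = 5*b^2 - 5
(5) = -16*t^3 + t^2*(16 - 104*y) + t*(-160*y^2 + 40*y)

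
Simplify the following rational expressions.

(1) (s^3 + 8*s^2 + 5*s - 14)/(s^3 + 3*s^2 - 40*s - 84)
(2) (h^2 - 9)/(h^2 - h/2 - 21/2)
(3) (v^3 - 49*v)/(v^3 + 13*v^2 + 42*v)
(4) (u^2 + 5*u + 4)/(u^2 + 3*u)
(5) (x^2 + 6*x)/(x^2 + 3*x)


(1) = (s - 1)/(s - 6)
(2) = (2*h - 6)/(2*h - 7)
(3) = (v - 7)/(v + 6)
(4) = (u^2 + 5*u + 4)/(u^2 + 3*u)
(5) = (x + 6)/(x + 3)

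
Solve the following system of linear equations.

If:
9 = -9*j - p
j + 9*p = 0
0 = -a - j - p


Then:
a = 9/10
j = -81/80
p = 9/80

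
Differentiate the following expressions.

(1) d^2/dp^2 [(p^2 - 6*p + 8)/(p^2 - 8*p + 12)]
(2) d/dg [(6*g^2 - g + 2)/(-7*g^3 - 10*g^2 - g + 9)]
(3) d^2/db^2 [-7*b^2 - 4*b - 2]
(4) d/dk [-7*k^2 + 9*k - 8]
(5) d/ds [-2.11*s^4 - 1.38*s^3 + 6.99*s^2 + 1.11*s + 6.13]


(1) = 4/(p^3 - 18*p^2 + 108*p - 216)
(2) = (42*g^4 - 14*g^3 + 26*g^2 + 148*g - 7)/(49*g^6 + 140*g^5 + 114*g^4 - 106*g^3 - 179*g^2 - 18*g + 81)
(3) = -14
(4) = 9 - 14*k
(5) = -8.44*s^3 - 4.14*s^2 + 13.98*s + 1.11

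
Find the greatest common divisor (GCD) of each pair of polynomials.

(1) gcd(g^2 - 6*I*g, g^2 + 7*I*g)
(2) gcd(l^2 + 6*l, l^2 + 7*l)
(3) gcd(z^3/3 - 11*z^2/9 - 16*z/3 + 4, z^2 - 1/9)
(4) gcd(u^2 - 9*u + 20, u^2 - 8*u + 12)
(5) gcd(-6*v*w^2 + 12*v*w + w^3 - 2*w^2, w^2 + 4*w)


(1) = gcd(g*(g - 6*I), g*(g + 7*I)) = g
(2) = gcd(l*(l + 6), l*(l + 7)) = l
(3) = gcd((z/3 + 1)*(z - 6)*(z - 2/3), (z - 1/3)*(z + 1/3)) = 1
(4) = 1
(5) = gcd(w*(-6*v + w)*(w - 2), w*(w + 4)) = w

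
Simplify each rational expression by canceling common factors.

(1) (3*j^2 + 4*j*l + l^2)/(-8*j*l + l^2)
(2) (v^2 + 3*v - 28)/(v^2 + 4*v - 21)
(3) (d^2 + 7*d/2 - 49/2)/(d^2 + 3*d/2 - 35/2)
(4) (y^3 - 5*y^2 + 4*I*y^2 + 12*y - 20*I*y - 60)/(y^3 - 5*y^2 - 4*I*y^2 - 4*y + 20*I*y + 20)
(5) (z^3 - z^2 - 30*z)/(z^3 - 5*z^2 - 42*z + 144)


(1) = (-3*j^2 - 4*j*l - l^2)/(8*j*l - l^2)
(2) = (v - 4)/(v - 3)
(3) = (d + 7)/(d + 5)
(4) = (y + 6*I)/(y - 2*I)
(5) = (z^3 - z^2 - 30*z)/(z^3 - 5*z^2 - 42*z + 144)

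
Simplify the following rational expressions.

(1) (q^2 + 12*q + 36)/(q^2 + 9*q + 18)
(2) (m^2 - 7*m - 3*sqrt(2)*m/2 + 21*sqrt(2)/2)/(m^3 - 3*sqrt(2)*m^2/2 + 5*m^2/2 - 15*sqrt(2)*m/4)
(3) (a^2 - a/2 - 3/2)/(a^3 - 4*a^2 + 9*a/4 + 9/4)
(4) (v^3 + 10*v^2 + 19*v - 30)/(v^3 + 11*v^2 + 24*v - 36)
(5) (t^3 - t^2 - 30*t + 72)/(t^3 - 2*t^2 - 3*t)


(1) = (q + 6)/(q + 3)
(2) = (8*m - 56)/(8*m^2 + 20*m)
(3) = (2*a + 2)/(2*a^2 - 5*a - 3)
(4) = (v + 5)/(v + 6)
(5) = (t^2 + 2*t - 24)/(t^2 + t)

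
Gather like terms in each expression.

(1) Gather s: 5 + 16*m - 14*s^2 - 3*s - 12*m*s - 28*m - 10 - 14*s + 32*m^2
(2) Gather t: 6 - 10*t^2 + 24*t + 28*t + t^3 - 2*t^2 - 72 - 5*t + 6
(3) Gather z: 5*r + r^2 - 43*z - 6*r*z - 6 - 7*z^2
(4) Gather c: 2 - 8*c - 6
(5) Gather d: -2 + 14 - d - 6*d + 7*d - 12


(1) = 32*m^2 - 12*m - 14*s^2 + s*(-12*m - 17) - 5
(2) = t^3 - 12*t^2 + 47*t - 60
(3) = r^2 + 5*r - 7*z^2 + z*(-6*r - 43) - 6
(4) = -8*c - 4
(5) = 0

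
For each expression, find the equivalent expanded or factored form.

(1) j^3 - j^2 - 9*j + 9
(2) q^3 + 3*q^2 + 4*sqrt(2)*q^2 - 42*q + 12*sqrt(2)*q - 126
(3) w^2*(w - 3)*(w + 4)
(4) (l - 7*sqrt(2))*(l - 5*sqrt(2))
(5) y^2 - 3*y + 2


(1) = (j - 3)*(j - 1)*(j + 3)
(2) = (q + 3)*(q - 3*sqrt(2))*(q + 7*sqrt(2))
(3) = w^4 + w^3 - 12*w^2
(4) = l^2 - 12*sqrt(2)*l + 70
(5) = (y - 2)*(y - 1)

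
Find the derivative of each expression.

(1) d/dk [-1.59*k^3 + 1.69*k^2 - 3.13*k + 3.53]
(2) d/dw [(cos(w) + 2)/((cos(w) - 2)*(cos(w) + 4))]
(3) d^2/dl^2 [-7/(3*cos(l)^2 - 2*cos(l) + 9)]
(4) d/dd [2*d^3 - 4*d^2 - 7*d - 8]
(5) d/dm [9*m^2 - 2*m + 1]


(1) = -4.77*k^2 + 3.38*k - 3.13
(2) = (cos(w)^2 + 4*cos(w) + 12)*sin(w)/((cos(w) - 2)^2*(cos(w) + 4)^2)
(3) = 7*(-72*sin(l)^4 - 172*sin(l)^2 - 81*cos(l) + 9*cos(3*l) + 152)/(2*(3*sin(l)^2 + 2*cos(l) - 12)^3)
(4) = 6*d^2 - 8*d - 7
(5) = 18*m - 2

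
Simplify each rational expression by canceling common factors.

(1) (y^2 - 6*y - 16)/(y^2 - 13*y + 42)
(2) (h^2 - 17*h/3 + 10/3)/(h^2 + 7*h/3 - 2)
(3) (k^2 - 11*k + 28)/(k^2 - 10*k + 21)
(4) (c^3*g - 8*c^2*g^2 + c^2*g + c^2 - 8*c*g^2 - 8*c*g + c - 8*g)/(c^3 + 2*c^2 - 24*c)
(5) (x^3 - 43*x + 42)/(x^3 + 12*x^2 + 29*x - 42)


(1) = (y^2 - 6*y - 16)/(y^2 - 13*y + 42)
(2) = (h - 5)/(h + 3)
(3) = (k - 4)/(k - 3)
(4) = (c^3*g - 8*c^2*g^2 + c^2*g + c^2 - 8*c*g^2 - 8*c*g + c - 8*g)/(c^3 + 2*c^2 - 24*c)
(5) = (x - 6)/(x + 6)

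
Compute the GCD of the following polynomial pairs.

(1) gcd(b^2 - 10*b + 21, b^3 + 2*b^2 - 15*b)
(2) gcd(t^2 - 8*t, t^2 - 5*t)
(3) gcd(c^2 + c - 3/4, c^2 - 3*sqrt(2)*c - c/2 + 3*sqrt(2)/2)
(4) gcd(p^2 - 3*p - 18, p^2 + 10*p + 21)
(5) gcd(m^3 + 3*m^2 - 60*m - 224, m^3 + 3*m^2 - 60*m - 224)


(1) = b - 3
(2) = t
(3) = gcd((c - 1/2)*(c + 3/2), (c - 1/2)*(c - 3*sqrt(2))) = c - 1/2
(4) = gcd((p - 6)*(p + 3), (p + 3)*(p + 7)) = p + 3
(5) = m^3 + 3*m^2 - 60*m - 224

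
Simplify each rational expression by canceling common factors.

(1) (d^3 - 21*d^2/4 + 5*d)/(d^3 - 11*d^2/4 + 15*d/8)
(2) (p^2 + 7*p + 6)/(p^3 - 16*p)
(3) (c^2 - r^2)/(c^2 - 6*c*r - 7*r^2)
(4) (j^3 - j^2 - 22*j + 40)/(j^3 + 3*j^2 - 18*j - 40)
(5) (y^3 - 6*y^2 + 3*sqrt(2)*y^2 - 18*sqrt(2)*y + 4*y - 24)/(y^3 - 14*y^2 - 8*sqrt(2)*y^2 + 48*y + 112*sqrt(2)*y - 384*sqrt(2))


(1) = (2*d - 8)/(2*d - 3)
(2) = (p^2 + 7*p + 6)/(p^3 - 16*p)
(3) = (-c + r)/(-c + 7*r)
(4) = (j - 2)/(j + 2)
(5) = (y^2 + 3*sqrt(2)*y + 4)/(y^2 + y*(-8*sqrt(2) - 8) + 64*sqrt(2))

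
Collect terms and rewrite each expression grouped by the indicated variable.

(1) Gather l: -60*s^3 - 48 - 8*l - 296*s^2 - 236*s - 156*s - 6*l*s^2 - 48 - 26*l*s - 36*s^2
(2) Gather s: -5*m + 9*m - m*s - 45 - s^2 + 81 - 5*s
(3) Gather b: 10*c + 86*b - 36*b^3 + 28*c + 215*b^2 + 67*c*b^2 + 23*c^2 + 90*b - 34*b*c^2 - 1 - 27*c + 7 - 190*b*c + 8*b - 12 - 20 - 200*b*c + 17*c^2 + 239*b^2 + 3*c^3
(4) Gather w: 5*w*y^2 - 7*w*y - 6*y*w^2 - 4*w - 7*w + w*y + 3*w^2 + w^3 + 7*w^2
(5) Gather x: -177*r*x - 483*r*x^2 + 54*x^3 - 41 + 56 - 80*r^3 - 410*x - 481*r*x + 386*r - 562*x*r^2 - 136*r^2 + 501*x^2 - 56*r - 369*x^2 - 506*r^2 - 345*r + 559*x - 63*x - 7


(1) = l*(-6*s^2 - 26*s - 8) - 60*s^3 - 332*s^2 - 392*s - 96
(2) = 4*m - s^2 + s*(-m - 5) + 36
(3) = -36*b^3 + b^2*(67*c + 454) + b*(-34*c^2 - 390*c + 184) + 3*c^3 + 40*c^2 + 11*c - 26
(4) = w^3 + w^2*(10 - 6*y) + w*(5*y^2 - 6*y - 11)
(5) = -80*r^3 - 642*r^2 - 15*r + 54*x^3 + x^2*(132 - 483*r) + x*(-562*r^2 - 658*r + 86) + 8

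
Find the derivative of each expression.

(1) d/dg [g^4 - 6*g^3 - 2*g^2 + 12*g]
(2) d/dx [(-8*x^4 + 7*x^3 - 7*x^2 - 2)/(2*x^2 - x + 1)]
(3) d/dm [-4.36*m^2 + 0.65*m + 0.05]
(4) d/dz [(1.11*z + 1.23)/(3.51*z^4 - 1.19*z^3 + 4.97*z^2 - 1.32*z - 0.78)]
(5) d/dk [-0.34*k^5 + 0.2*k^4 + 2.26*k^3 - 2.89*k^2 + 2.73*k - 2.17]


(1) = 4*g^3 - 18*g^2 - 4*g + 12
(2) = 2*(-16*x^5 + 19*x^4 - 23*x^3 + 14*x^2 - 3*x - 1)/(4*x^4 - 4*x^3 + 5*x^2 - 2*x + 1)
(3) = 0.65 - 8.72*m
(4) = (-11.6883*z^4 - 14.6274*z^3 - 1.1256*z^2 - 12.2262*z + 0.7578)/(12.3201*z^8 - 8.3538*z^7 + 36.3055*z^6 - 21.095*z^5 + 22.3669*z^4 - 11.2644*z^3 - 6.0108*z^2 + 2.0592*z + 0.6084)
(5) = -1.7*k^4 + 0.8*k^3 + 6.78*k^2 - 5.78*k + 2.73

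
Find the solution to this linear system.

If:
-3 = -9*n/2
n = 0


Then:
No Solution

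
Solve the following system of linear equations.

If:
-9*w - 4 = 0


Then:
w = -4/9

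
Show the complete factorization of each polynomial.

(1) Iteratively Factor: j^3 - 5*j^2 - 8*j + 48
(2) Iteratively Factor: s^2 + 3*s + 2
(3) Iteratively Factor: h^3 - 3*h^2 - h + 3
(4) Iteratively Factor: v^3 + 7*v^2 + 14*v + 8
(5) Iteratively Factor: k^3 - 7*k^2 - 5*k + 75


(1) = (j + 3)*(j^2 - 8*j + 16) = (j - 4)*(j + 3)*(j - 4)
(2) = (s + 1)*(s + 2)
(3) = (h - 1)*(h^2 - 2*h - 3) = (h - 3)*(h - 1)*(h + 1)
(4) = (v + 4)*(v^2 + 3*v + 2) = (v + 2)*(v + 4)*(v + 1)
(5) = (k - 5)*(k^2 - 2*k - 15) = (k - 5)*(k + 3)*(k - 5)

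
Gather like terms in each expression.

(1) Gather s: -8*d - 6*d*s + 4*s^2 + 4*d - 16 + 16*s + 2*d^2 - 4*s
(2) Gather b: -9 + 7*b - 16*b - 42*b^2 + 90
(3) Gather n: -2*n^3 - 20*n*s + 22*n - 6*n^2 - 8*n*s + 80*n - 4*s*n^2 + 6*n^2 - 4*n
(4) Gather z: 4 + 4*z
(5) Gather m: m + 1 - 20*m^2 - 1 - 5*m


(1) = 2*d^2 - 4*d + 4*s^2 + s*(12 - 6*d) - 16
(2) = -42*b^2 - 9*b + 81
(3) = -2*n^3 - 4*n^2*s + n*(98 - 28*s)
(4) = 4*z + 4
(5) = -20*m^2 - 4*m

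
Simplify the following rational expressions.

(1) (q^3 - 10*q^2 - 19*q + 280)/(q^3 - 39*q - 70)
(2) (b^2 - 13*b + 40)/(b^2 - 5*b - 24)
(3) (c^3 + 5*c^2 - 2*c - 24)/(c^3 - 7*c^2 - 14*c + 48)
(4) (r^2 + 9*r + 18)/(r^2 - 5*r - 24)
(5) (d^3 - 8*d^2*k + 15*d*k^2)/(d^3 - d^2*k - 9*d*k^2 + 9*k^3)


(1) = (q - 8)/(q + 2)
(2) = (b - 5)/(b + 3)
(3) = (c + 4)/(c - 8)
(4) = (r + 6)/(r - 8)
(5) = (d^2 - 5*d*k)/(d^2 + 2*d*k - 3*k^2)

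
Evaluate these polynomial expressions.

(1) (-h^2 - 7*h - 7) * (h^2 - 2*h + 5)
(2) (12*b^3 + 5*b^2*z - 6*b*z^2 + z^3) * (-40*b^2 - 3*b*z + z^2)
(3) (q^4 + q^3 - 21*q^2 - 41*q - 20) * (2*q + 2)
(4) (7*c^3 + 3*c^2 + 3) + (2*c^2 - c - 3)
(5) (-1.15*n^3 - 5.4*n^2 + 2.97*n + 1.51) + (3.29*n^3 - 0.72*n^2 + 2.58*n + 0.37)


(1) = -h^4 - 5*h^3 + 2*h^2 - 21*h - 35
(2) = -480*b^5 - 236*b^4*z + 237*b^3*z^2 - 17*b^2*z^3 - 9*b*z^4 + z^5
(3) = 2*q^5 + 4*q^4 - 40*q^3 - 124*q^2 - 122*q - 40
(4) = 7*c^3 + 5*c^2 - c
(5) = 2.14*n^3 - 6.12*n^2 + 5.55*n + 1.88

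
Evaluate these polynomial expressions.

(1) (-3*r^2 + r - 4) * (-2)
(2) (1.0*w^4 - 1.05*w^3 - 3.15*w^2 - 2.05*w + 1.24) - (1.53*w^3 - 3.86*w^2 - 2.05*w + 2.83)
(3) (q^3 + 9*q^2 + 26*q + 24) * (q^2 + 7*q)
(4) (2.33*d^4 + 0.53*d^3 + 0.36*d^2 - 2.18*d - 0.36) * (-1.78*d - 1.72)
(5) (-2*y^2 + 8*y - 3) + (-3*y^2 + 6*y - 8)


(1) = 6*r^2 - 2*r + 8
(2) = 1.0*w^4 - 2.58*w^3 + 0.71*w^2 - 1.59
(3) = q^5 + 16*q^4 + 89*q^3 + 206*q^2 + 168*q
(4) = -4.1474*d^5 - 4.951*d^4 - 1.5524*d^3 + 3.2612*d^2 + 4.3904*d + 0.6192
(5) = -5*y^2 + 14*y - 11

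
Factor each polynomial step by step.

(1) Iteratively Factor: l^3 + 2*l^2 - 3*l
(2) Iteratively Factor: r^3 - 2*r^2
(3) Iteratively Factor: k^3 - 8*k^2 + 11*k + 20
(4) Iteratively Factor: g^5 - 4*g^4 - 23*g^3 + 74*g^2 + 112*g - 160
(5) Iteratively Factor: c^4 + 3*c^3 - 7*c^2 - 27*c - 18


(1) = (l - 1)*(l^2 + 3*l) = (l - 1)*(l + 3)*(l)
(2) = (r)*(r^2 - 2*r) = r^2*(r - 2)
(3) = (k - 5)*(k^2 - 3*k - 4) = (k - 5)*(k + 1)*(k - 4)
(4) = (g - 4)*(g^4 - 23*g^2 - 18*g + 40) = (g - 5)*(g - 4)*(g^3 + 5*g^2 + 2*g - 8) = (g - 5)*(g - 4)*(g + 2)*(g^2 + 3*g - 4) = (g - 5)*(g - 4)*(g - 1)*(g + 2)*(g + 4)
(5) = (c - 3)*(c^3 + 6*c^2 + 11*c + 6) = (c - 3)*(c + 3)*(c^2 + 3*c + 2) = (c - 3)*(c + 1)*(c + 3)*(c + 2)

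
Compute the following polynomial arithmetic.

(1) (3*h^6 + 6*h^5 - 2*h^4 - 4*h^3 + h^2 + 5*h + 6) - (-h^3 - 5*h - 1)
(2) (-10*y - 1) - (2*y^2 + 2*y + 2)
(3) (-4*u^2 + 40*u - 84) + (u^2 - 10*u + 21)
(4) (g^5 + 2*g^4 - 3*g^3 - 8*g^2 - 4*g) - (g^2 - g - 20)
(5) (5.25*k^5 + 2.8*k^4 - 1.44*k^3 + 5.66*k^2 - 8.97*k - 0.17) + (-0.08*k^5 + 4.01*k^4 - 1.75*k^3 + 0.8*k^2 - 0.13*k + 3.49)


(1) = 3*h^6 + 6*h^5 - 2*h^4 - 3*h^3 + h^2 + 10*h + 7
(2) = -2*y^2 - 12*y - 3
(3) = -3*u^2 + 30*u - 63
(4) = g^5 + 2*g^4 - 3*g^3 - 9*g^2 - 3*g + 20
(5) = 5.17*k^5 + 6.81*k^4 - 3.19*k^3 + 6.46*k^2 - 9.1*k + 3.32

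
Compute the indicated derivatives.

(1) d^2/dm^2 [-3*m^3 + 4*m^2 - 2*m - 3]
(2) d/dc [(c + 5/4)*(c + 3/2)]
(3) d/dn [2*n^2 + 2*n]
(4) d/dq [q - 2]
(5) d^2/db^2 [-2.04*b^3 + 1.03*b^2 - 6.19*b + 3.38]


(1) = 8 - 18*m
(2) = 2*c + 11/4
(3) = 4*n + 2
(4) = 1
(5) = 2.06 - 12.24*b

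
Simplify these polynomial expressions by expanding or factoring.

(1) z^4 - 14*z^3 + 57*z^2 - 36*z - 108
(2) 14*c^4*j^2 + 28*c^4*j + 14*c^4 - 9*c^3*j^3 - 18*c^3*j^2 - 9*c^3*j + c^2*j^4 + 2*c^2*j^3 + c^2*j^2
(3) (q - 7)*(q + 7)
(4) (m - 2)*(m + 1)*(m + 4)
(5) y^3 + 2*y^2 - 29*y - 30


(1) = (z - 6)^2*(z - 3)*(z + 1)
(2) = (-7*c + j)*(-2*c + j)*(c*j + c)^2
(3) = q^2 - 49
(4) = m^3 + 3*m^2 - 6*m - 8
(5) = (y - 5)*(y + 1)*(y + 6)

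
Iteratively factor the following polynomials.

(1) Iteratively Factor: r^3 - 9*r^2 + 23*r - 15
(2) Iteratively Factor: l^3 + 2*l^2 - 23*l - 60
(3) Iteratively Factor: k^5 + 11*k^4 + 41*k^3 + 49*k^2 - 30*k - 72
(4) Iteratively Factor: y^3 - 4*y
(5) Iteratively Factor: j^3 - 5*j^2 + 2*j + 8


(1) = (r - 3)*(r^2 - 6*r + 5) = (r - 3)*(r - 1)*(r - 5)
(2) = (l + 3)*(l^2 - l - 20) = (l + 3)*(l + 4)*(l - 5)
(3) = (k + 3)*(k^4 + 8*k^3 + 17*k^2 - 2*k - 24) = (k + 2)*(k + 3)*(k^3 + 6*k^2 + 5*k - 12) = (k - 1)*(k + 2)*(k + 3)*(k^2 + 7*k + 12) = (k - 1)*(k + 2)*(k + 3)*(k + 4)*(k + 3)
(4) = (y)*(y^2 - 4) = y*(y + 2)*(y - 2)
(5) = (j + 1)*(j^2 - 6*j + 8) = (j - 4)*(j + 1)*(j - 2)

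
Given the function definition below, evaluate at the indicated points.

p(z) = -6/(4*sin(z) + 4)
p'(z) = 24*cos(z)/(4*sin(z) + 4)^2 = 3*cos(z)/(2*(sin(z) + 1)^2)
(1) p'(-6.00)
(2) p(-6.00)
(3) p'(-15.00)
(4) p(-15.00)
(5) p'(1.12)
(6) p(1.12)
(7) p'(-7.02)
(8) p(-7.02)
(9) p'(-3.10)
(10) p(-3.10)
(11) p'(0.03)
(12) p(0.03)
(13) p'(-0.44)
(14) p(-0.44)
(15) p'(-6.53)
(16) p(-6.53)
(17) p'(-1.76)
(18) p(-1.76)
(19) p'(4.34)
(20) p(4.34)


(1) = 0.88
(2) = -1.17
(3) = -9.32
(4) = -4.29
(5) = 0.18
(6) = -0.79
(7) = 10.32
(8) = -4.57
(9) = -1.63
(10) = -1.57
(11) = 1.41
(12) = -1.46
(13) = 4.12
(14) = -2.61
(15) = 2.55
(16) = -1.98
(17) = -885.85
(18) = -84.05
(19) = -116.18
(20) = -21.89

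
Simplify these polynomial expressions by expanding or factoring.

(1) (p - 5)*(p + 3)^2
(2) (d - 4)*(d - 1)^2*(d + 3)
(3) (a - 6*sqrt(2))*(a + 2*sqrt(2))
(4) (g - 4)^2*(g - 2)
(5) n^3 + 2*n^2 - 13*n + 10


(1) = p^3 + p^2 - 21*p - 45
(2) = d^4 - 3*d^3 - 9*d^2 + 23*d - 12
(3) = a^2 - 4*sqrt(2)*a - 24
(4) = g^3 - 10*g^2 + 32*g - 32
(5) = (n - 2)*(n - 1)*(n + 5)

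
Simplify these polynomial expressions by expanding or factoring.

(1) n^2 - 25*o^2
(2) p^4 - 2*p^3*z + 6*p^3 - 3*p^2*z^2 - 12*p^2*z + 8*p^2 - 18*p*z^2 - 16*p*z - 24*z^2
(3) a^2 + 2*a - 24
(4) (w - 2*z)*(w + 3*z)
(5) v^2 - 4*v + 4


(1) = (n - 5*o)*(n + 5*o)
(2) = (p + 2)*(p + 4)*(p - 3*z)*(p + z)
(3) = (a - 4)*(a + 6)
(4) = w^2 + w*z - 6*z^2
(5) = (v - 2)^2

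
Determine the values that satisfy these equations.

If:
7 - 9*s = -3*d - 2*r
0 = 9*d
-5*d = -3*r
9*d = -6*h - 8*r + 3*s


Then:
d = 0
h = 7/18
r = 0
s = 7/9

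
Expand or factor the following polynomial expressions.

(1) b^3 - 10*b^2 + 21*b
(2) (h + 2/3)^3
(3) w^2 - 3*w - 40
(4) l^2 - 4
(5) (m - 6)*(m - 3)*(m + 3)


(1) = b*(b - 7)*(b - 3)
(2) = h^3 + 2*h^2 + 4*h/3 + 8/27
(3) = (w - 8)*(w + 5)
(4) = (l - 2)*(l + 2)
(5) = m^3 - 6*m^2 - 9*m + 54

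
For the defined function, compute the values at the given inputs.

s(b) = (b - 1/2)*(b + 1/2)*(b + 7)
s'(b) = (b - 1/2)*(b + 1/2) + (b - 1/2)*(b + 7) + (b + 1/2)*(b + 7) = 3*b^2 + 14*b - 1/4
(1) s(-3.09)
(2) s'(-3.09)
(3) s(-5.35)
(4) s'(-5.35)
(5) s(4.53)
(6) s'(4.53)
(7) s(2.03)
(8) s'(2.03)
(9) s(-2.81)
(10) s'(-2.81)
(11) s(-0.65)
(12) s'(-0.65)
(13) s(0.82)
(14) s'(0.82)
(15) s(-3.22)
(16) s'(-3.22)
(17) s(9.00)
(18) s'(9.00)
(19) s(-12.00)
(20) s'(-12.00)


(1) = 36.36
(2) = -14.87
(3) = 46.81
(4) = 10.72
(5) = 233.72
(6) = 124.73
(7) = 34.95
(8) = 40.53
(9) = 32.04
(10) = -15.90
(11) = 1.10
(12) = -8.08
(13) = 3.30
(14) = 13.25
(15) = 38.25
(16) = -14.22
(17) = 1292.00
(18) = 368.75
(19) = -718.75
(20) = 263.75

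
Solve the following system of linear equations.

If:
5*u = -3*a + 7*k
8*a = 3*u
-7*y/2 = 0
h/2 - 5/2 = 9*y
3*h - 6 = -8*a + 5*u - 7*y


Then:
a = 27/16
h = 5
k = 63/16
u = 9/2
y = 0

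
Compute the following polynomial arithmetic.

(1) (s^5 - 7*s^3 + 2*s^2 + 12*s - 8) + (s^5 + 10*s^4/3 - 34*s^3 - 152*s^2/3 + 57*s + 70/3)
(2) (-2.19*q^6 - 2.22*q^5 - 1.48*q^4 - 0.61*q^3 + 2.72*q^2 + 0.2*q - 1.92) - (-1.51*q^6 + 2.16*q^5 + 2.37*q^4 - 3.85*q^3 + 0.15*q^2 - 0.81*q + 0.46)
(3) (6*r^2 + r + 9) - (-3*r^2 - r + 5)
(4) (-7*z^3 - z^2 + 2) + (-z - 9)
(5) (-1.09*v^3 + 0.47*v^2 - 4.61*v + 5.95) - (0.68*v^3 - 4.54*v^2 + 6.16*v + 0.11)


(1) = 2*s^5 + 10*s^4/3 - 41*s^3 - 146*s^2/3 + 69*s + 46/3
(2) = -0.68*q^6 - 4.38*q^5 - 3.85*q^4 + 3.24*q^3 + 2.57*q^2 + 1.01*q - 2.38
(3) = 9*r^2 + 2*r + 4
(4) = -7*z^3 - z^2 - z - 7
(5) = -1.77*v^3 + 5.01*v^2 - 10.77*v + 5.84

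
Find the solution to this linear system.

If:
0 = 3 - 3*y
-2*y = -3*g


Then:
g = 2/3
y = 1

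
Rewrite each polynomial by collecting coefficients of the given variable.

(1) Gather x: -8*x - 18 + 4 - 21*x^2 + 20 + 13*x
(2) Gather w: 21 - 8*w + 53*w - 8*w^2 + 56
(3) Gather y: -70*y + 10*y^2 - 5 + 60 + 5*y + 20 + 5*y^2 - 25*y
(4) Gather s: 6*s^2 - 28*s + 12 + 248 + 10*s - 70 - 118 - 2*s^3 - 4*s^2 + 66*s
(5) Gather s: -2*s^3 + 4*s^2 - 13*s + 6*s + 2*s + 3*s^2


(1) = -21*x^2 + 5*x + 6
(2) = -8*w^2 + 45*w + 77
(3) = 15*y^2 - 90*y + 75
(4) = -2*s^3 + 2*s^2 + 48*s + 72
(5) = -2*s^3 + 7*s^2 - 5*s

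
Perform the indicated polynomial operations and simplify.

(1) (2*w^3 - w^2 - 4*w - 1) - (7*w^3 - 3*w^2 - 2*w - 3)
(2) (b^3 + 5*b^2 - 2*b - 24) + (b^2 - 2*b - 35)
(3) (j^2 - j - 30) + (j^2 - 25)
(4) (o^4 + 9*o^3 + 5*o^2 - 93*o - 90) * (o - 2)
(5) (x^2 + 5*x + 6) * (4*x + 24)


(1) = -5*w^3 + 2*w^2 - 2*w + 2
(2) = b^3 + 6*b^2 - 4*b - 59
(3) = 2*j^2 - j - 55
(4) = o^5 + 7*o^4 - 13*o^3 - 103*o^2 + 96*o + 180
(5) = 4*x^3 + 44*x^2 + 144*x + 144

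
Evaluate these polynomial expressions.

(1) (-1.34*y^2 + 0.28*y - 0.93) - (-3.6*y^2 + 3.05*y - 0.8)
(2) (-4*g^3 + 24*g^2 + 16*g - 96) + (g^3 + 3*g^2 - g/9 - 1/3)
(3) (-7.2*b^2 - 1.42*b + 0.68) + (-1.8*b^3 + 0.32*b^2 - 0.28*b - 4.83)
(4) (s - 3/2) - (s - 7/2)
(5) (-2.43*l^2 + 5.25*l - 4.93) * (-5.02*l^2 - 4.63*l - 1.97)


(1) = 2.26*y^2 - 2.77*y - 0.13
(2) = -3*g^3 + 27*g^2 + 143*g/9 - 289/3
(3) = -1.8*b^3 - 6.88*b^2 - 1.7*b - 4.15
(4) = 2
(5) = 12.1986*l^4 - 15.1041*l^3 + 5.2282*l^2 + 12.4834*l + 9.7121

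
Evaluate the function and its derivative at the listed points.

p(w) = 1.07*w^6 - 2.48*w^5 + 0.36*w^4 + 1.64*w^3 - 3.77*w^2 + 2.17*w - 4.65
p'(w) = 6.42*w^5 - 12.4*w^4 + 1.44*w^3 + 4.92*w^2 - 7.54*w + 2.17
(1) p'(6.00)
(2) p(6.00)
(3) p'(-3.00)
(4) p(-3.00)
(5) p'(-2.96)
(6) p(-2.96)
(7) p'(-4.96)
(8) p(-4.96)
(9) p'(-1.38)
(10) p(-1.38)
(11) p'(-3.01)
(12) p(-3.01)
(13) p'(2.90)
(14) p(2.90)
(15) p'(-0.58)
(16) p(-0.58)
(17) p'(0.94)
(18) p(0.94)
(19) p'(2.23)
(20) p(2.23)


(1) = 34296.61
(2) = 31330.89
(3) = -2534.27
(4) = 1322.46
(5) = -2380.44
(6) = 1224.19
(7) = -26792.80
(8) = 23286.66
(9) = -58.94
(10) = 1.97
(11) = -2573.92
(12) = 1348.00
(13) = 496.59
(14) = 163.18
(15) = 6.09
(16) = -7.25
(17) = -4.34
(18) = -5.38
(19) = 73.19
(20) = 3.35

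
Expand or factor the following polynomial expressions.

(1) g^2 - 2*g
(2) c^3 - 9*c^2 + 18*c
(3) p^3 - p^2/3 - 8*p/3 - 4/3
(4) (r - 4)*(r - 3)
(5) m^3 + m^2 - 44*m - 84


(1) = g*(g - 2)
(2) = c*(c - 6)*(c - 3)
(3) = (p - 2)*(p + 2/3)*(p + 1)
(4) = r^2 - 7*r + 12
(5) = (m - 7)*(m + 2)*(m + 6)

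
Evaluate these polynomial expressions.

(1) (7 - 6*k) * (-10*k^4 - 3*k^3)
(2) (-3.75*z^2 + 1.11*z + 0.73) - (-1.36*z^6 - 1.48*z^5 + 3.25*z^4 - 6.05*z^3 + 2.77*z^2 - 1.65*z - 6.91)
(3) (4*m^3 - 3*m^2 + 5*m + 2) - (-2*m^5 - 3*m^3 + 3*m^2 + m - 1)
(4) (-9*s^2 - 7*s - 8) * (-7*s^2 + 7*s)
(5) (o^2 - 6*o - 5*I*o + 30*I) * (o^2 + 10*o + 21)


(1) = 60*k^5 - 52*k^4 - 21*k^3
(2) = 1.36*z^6 + 1.48*z^5 - 3.25*z^4 + 6.05*z^3 - 6.52*z^2 + 2.76*z + 7.64
(3) = 2*m^5 + 7*m^3 - 6*m^2 + 4*m + 3
(4) = 63*s^4 - 14*s^3 + 7*s^2 - 56*s
(5) = o^4 + 4*o^3 - 5*I*o^3 - 39*o^2 - 20*I*o^2 - 126*o + 195*I*o + 630*I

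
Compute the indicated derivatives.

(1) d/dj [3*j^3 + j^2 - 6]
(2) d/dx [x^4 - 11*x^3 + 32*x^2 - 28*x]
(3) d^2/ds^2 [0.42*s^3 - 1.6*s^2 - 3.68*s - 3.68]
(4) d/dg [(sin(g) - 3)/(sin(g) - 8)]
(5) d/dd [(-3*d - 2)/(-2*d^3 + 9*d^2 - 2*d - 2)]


(1) = j*(9*j + 2)
(2) = 4*x^3 - 33*x^2 + 64*x - 28
(3) = 2.52*s - 3.2
(4) = -5*cos(g)/(sin(g) - 8)^2
(5) = (-12*d^3 + 15*d^2 + 36*d + 2)/(4*d^6 - 36*d^5 + 89*d^4 - 28*d^3 - 32*d^2 + 8*d + 4)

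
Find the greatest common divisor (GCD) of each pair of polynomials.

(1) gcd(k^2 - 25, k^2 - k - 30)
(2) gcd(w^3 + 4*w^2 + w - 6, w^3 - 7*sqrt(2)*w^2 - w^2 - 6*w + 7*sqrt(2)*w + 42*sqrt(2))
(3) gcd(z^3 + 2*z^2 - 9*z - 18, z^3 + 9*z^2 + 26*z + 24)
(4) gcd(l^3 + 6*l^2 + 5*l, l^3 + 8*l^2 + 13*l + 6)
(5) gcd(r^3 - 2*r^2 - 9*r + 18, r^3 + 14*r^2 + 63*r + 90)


(1) = k + 5
(2) = w + 2
(3) = gcd((z - 3)*(z + 2)*(z + 3), (z + 2)*(z + 3)*(z + 4)) = z^2 + 5*z + 6
(4) = l + 1
(5) = gcd((r - 3)*(r - 2)*(r + 3), (r + 3)*(r + 5)*(r + 6)) = r + 3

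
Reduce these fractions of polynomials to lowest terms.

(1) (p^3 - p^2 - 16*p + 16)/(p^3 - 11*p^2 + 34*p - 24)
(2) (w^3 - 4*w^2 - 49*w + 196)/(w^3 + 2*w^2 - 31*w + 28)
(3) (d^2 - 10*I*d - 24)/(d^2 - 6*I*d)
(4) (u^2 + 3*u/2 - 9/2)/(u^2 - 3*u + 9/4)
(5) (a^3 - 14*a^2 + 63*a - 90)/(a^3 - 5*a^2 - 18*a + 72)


(1) = (p + 4)/(p - 6)
(2) = (w - 7)/(w - 1)
(3) = (d - 4*I)/d
(4) = (2*u + 6)/(2*u - 3)
(5) = (a - 5)/(a + 4)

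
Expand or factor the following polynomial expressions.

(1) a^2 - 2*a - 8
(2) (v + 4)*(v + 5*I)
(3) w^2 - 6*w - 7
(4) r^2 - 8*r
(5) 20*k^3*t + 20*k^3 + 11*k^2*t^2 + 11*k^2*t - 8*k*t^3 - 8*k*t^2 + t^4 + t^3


(1) = (a - 4)*(a + 2)
(2) = v^2 + 4*v + 5*I*v + 20*I
(3) = (w - 7)*(w + 1)
(4) = r*(r - 8)
(5) = (-5*k + t)*(-4*k + t)*(k + t)*(t + 1)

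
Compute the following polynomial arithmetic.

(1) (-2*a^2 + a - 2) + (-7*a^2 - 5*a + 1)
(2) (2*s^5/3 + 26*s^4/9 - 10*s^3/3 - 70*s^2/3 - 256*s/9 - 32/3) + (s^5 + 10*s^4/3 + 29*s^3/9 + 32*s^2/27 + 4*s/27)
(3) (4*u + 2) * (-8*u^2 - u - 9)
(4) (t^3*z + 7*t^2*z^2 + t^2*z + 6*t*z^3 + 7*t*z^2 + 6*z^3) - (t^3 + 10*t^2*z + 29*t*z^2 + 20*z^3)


(1) = -9*a^2 - 4*a - 1
(2) = 5*s^5/3 + 56*s^4/9 - s^3/9 - 598*s^2/27 - 764*s/27 - 32/3
(3) = -32*u^3 - 20*u^2 - 38*u - 18
(4) = t^3*z - t^3 + 7*t^2*z^2 - 9*t^2*z + 6*t*z^3 - 22*t*z^2 - 14*z^3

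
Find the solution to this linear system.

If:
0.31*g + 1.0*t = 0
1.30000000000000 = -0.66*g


Then:
g = -1.97
t = 0.61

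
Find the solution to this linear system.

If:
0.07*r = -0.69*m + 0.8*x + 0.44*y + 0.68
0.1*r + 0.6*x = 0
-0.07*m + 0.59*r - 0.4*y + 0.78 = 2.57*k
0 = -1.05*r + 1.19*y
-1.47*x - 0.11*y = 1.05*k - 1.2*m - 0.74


Then:
k = -0.09
m = -0.16
r = -4.29
x = 0.72
y = -3.79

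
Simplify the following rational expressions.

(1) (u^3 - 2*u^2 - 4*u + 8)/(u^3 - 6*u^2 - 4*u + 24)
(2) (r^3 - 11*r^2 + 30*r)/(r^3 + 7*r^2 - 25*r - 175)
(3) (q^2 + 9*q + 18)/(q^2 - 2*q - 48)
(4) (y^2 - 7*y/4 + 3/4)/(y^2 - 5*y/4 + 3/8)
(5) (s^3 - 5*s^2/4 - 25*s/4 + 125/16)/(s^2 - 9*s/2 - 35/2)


(1) = (u - 2)/(u - 6)
(2) = (r^2 - 6*r)/(r^2 + 12*r + 35)
(3) = (q + 3)/(q - 8)
(4) = (2*y - 2)/(2*y - 1)
(5) = (8*s^2 - 30*s + 25)/(8*s - 56)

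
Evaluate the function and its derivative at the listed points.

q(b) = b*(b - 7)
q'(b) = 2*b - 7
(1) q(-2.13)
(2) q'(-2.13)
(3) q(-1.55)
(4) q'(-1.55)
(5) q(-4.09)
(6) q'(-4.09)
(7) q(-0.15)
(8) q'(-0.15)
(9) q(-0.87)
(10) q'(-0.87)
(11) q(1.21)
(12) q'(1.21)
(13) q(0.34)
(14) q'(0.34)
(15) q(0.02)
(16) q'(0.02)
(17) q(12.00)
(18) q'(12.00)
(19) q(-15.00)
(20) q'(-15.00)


(1) = 19.45
(2) = -11.26
(3) = 13.25
(4) = -10.10
(5) = 45.36
(6) = -15.18
(7) = 1.07
(8) = -7.30
(9) = 6.85
(10) = -8.74
(11) = -7.01
(12) = -4.58
(13) = -2.26
(14) = -6.32
(15) = -0.14
(16) = -6.96
(17) = 60.00
(18) = 17.00
(19) = 330.00
(20) = -37.00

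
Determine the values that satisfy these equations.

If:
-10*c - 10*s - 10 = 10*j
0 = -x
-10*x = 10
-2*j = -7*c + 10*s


Then:
No Solution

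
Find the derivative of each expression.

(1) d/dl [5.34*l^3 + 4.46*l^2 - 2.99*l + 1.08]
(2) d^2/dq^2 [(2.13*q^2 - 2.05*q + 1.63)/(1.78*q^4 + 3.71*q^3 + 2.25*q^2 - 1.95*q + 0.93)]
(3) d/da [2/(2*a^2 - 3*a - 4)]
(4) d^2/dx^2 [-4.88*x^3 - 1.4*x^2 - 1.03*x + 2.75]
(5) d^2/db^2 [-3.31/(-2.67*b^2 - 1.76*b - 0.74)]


(1) = 16.02*l^2 + 8.92*l - 2.99
(2) = (40.492152*q^8 + 6.453924*q^7 - 71.741034*q^6 + 193.08465*q^5 + 249.197808*q^4 + 128.328384*q^3 + 4.513446*q^2 - 50.915934*q + 1.823724)/(5.639752*q^12 + 35.264292*q^11 + 94.886994*q^10 + 121.680971*q^9 + 51.516801*q^8 - 34.183656*q^7 - 5.220036*q^6 + 39.91707*q^5 + 4.041306*q^4 - 22.270788*q^3 + 16.44705*q^2 - 5.059665*q + 0.804357)
(3) = 2*(3 - 4*a)/(-2*a^2 + 3*a + 4)^2
(4) = -29.28*x - 2.8
(5) = (-47.193318*b^2 - 31.108704*b + 3.31*(5.34*b + 1.76)*(10.68*b + 3.52) - 13.079796)/(2.67*b^2 + 1.76*b + 0.74)^3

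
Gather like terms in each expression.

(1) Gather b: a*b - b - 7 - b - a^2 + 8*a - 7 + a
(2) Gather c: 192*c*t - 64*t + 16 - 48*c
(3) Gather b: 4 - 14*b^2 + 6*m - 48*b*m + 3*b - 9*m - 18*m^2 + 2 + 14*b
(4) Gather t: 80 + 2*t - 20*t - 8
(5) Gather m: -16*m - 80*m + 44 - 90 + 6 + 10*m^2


(1) = -a^2 + 9*a + b*(a - 2) - 14
(2) = c*(192*t - 48) - 64*t + 16
(3) = -14*b^2 + b*(17 - 48*m) - 18*m^2 - 3*m + 6
(4) = 72 - 18*t
(5) = 10*m^2 - 96*m - 40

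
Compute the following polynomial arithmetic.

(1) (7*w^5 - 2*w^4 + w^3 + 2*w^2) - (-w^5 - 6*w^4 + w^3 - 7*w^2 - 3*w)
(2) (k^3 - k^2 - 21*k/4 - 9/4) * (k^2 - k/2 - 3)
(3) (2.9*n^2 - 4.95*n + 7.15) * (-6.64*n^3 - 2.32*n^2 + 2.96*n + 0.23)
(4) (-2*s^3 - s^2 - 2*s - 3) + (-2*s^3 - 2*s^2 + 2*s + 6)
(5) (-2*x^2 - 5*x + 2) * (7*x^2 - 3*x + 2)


(1) = 8*w^5 + 4*w^4 + 9*w^2 + 3*w
(2) = k^5 - 3*k^4/2 - 31*k^3/4 + 27*k^2/8 + 135*k/8 + 27/4
(3) = -19.256*n^5 + 26.14*n^4 - 27.408*n^3 - 30.573*n^2 + 20.0255*n + 1.6445
(4) = -4*s^3 - 3*s^2 + 3
(5) = -14*x^4 - 29*x^3 + 25*x^2 - 16*x + 4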